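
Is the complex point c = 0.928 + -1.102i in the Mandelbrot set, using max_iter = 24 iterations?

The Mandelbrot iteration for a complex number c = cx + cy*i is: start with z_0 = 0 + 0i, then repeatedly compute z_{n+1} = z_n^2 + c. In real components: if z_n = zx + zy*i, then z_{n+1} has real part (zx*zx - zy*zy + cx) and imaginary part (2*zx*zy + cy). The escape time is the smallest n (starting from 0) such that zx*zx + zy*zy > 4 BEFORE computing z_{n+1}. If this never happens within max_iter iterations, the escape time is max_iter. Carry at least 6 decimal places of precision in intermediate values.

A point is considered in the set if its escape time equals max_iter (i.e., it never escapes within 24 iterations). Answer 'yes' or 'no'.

Answer: no

Derivation:
z_0 = 0 + 0i, c = 0.9280 + -1.1020i
Iter 1: z = 0.9280 + -1.1020i, |z|^2 = 2.0756
Iter 2: z = 0.5748 + -3.1473i, |z|^2 = 10.2359
Escaped at iteration 2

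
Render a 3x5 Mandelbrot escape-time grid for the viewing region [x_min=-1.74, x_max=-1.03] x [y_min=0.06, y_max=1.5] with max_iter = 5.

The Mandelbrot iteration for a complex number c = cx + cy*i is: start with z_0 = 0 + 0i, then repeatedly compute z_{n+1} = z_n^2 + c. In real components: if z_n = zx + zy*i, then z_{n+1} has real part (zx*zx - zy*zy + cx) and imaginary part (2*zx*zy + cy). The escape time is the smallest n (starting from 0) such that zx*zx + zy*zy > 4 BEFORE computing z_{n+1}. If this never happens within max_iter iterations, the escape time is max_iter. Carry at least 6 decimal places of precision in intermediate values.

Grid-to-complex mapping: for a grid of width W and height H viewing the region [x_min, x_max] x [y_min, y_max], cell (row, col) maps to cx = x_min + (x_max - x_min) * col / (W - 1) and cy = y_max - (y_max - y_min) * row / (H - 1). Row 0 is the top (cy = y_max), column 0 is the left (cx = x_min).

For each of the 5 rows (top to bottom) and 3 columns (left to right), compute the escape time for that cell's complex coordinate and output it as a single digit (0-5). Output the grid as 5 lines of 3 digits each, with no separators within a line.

Answer: 112
123
233
345
555

Derivation:
(row=0, col=0): c = -1.7400 + 1.5000i → escape time 1
(row=0, col=1): c = -1.3850 + 1.5000i → escape time 1
(row=0, col=2): c = -1.0300 + 1.5000i → escape time 2
(row=1, col=0): c = -1.7400 + 1.1400i → escape time 1
(row=1, col=1): c = -1.3850 + 1.1400i → escape time 2
(row=1, col=2): c = -1.0300 + 1.1400i → escape time 3
(row=2, col=0): c = -1.7400 + 0.7800i → escape time 2
(row=2, col=1): c = -1.3850 + 0.7800i → escape time 3
(row=2, col=2): c = -1.0300 + 0.7800i → escape time 3
(row=3, col=0): c = -1.7400 + 0.4200i → escape time 3
(row=3, col=1): c = -1.3850 + 0.4200i → escape time 4
(row=3, col=2): c = -1.0300 + 0.4200i → escape time 5
(row=4, col=0): c = -1.7400 + 0.0600i → escape time 5
(row=4, col=1): c = -1.3850 + 0.0600i → escape time 5
(row=4, col=2): c = -1.0300 + 0.0600i → escape time 5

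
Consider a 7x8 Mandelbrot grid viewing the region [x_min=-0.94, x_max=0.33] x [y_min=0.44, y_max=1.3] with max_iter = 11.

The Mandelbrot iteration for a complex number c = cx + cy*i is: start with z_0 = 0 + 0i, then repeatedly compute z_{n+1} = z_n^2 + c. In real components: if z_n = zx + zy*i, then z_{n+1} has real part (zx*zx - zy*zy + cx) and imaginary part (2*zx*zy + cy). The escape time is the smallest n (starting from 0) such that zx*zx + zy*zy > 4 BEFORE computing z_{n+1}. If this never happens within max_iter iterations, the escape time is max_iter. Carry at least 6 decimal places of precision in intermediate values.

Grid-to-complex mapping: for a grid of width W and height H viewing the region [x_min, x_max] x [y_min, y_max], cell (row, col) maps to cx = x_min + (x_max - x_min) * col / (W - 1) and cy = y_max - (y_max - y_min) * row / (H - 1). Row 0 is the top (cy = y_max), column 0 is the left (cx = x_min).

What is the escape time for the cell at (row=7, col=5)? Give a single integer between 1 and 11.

Answer: 11

Derivation:
z_0 = 0 + 0i, c = 0.1183 + 0.4400i
Iter 1: z = 0.1183 + 0.4400i, |z|^2 = 0.2076
Iter 2: z = -0.0613 + 0.5441i, |z|^2 = 0.2998
Iter 3: z = -0.1740 + 0.3733i, |z|^2 = 0.1696
Iter 4: z = 0.0092 + 0.3101i, |z|^2 = 0.0962
Iter 5: z = 0.0223 + 0.4457i, |z|^2 = 0.1992
Iter 6: z = -0.0798 + 0.4598i, |z|^2 = 0.2178
Iter 7: z = -0.0868 + 0.3666i, |z|^2 = 0.1419
Iter 8: z = -0.0085 + 0.3764i, |z|^2 = 0.1417
Iter 9: z = -0.0233 + 0.4336i, |z|^2 = 0.1885
Iter 10: z = -0.0691 + 0.4198i, |z|^2 = 0.1810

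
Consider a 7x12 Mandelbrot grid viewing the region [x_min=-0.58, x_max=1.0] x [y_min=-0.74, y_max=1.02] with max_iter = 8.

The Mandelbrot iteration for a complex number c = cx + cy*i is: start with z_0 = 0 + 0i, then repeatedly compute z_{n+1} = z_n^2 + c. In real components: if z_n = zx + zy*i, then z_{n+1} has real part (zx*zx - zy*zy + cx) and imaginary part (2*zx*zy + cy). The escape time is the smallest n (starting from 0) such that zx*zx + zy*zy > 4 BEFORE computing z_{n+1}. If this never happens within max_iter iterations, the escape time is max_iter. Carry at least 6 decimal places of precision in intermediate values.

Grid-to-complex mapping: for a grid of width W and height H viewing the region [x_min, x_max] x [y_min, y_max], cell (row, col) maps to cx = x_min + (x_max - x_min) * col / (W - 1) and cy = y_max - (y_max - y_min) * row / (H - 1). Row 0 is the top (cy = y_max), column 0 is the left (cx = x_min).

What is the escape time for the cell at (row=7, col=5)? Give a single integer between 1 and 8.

z_0 = 0 + 0i, c = 0.7367 + -0.1000i
Iter 1: z = 0.7367 + -0.1000i, |z|^2 = 0.5527
Iter 2: z = 1.2693 + -0.2473i, |z|^2 = 1.6724
Iter 3: z = 2.2867 + -0.7279i, |z|^2 = 5.7590
Escaped at iteration 3

Answer: 3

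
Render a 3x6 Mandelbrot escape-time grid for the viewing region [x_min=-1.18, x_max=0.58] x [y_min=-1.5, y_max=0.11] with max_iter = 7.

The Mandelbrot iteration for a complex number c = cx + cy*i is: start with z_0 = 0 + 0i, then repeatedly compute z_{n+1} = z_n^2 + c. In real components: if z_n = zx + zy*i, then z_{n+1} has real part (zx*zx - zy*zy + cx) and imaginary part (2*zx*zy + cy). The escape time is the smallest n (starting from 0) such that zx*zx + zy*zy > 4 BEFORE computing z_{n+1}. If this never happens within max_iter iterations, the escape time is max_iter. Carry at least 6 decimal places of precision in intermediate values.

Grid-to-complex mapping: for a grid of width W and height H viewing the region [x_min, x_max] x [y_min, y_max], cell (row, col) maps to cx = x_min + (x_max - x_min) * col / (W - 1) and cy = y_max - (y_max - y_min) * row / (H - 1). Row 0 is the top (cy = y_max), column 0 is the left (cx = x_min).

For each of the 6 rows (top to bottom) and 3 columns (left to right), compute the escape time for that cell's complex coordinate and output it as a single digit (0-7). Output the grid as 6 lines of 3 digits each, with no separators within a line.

(row=0, col=0): c = -1.1800 + 0.1100i → escape time 7
(row=0, col=1): c = -0.3000 + 0.1100i → escape time 7
(row=0, col=2): c = 0.5800 + 0.1100i → escape time 4
(row=1, col=0): c = -1.1800 + -0.2120i → escape time 7
(row=1, col=1): c = -0.3000 + -0.2120i → escape time 7
(row=1, col=2): c = 0.5800 + -0.2120i → escape time 4
(row=2, col=0): c = -1.1800 + -0.5340i → escape time 4
(row=2, col=1): c = -0.3000 + -0.5340i → escape time 7
(row=2, col=2): c = 0.5800 + -0.5340i → escape time 3
(row=3, col=0): c = -1.1800 + -0.8560i → escape time 3
(row=3, col=1): c = -0.3000 + -0.8560i → escape time 7
(row=3, col=2): c = 0.5800 + -0.8560i → escape time 3
(row=4, col=0): c = -1.1800 + -1.1780i → escape time 3
(row=4, col=1): c = -0.3000 + -1.1780i → escape time 3
(row=4, col=2): c = 0.5800 + -1.1780i → escape time 2
(row=5, col=0): c = -1.1800 + -1.5000i → escape time 2
(row=5, col=1): c = -0.3000 + -1.5000i → escape time 2
(row=5, col=2): c = 0.5800 + -1.5000i → escape time 2

Answer: 774
774
473
373
332
222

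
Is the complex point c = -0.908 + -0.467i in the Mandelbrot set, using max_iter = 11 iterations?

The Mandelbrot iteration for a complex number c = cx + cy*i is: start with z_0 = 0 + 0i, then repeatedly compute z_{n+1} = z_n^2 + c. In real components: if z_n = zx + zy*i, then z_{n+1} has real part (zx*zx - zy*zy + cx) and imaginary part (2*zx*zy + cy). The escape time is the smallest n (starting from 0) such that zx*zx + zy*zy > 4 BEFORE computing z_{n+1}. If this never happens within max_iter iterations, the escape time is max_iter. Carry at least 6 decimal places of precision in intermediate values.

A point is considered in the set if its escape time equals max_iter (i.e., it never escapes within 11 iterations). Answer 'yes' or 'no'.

Answer: no

Derivation:
z_0 = 0 + 0i, c = -0.9080 + -0.4670i
Iter 1: z = -0.9080 + -0.4670i, |z|^2 = 1.0426
Iter 2: z = -0.3016 + 0.3811i, |z|^2 = 0.2362
Iter 3: z = -0.9622 + -0.6969i, |z|^2 = 1.4115
Iter 4: z = -0.4677 + 0.8741i, |z|^2 = 0.9829
Iter 5: z = -1.4533 + -1.2847i, |z|^2 = 3.7627
Iter 6: z = -0.4464 + 3.2673i, |z|^2 = 10.8744
Escaped at iteration 6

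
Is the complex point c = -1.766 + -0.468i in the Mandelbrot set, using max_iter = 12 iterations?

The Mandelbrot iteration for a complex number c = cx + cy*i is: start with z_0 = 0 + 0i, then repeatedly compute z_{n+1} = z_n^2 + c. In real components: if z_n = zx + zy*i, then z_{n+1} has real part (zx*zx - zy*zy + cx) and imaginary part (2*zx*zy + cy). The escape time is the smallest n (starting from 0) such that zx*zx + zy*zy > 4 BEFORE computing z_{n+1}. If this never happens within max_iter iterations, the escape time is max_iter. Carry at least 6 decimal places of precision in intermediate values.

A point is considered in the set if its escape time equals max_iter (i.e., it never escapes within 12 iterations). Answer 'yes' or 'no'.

z_0 = 0 + 0i, c = -1.7660 + -0.4680i
Iter 1: z = -1.7660 + -0.4680i, |z|^2 = 3.3378
Iter 2: z = 1.1337 + 1.1850i, |z|^2 = 2.6895
Iter 3: z = -1.8848 + 2.2189i, |z|^2 = 8.4760
Escaped at iteration 3

Answer: no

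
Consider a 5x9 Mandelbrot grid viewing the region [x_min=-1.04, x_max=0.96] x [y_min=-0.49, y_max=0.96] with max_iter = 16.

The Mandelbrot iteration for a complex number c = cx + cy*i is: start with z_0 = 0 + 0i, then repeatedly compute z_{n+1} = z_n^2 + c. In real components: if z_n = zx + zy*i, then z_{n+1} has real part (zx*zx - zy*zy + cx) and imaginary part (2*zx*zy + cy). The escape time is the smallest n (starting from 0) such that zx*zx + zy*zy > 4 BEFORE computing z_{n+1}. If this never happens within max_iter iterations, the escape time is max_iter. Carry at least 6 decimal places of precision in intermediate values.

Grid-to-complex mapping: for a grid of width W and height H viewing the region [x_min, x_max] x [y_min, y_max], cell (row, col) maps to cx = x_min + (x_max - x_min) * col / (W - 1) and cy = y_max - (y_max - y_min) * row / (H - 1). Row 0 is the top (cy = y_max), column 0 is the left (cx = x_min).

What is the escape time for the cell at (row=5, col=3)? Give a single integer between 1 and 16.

z_0 = 0 + 0i, c = 0.4600 + 0.0537i
Iter 1: z = 0.4600 + 0.0537i, |z|^2 = 0.2145
Iter 2: z = 0.6687 + 0.1032i, |z|^2 = 0.4578
Iter 3: z = 0.8965 + 0.1918i, |z|^2 = 0.8405
Iter 4: z = 1.2270 + 0.3976i, |z|^2 = 1.6636
Iter 5: z = 1.8074 + 1.0295i, |z|^2 = 4.3264
Escaped at iteration 5

Answer: 5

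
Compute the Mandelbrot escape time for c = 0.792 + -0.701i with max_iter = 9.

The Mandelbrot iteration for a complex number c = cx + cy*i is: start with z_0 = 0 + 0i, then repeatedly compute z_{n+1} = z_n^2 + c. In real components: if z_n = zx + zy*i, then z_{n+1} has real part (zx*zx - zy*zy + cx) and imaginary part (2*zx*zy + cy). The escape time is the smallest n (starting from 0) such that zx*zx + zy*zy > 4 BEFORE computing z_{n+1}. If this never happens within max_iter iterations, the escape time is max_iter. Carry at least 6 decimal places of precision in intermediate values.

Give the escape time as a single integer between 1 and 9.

Answer: 2

Derivation:
z_0 = 0 + 0i, c = 0.7920 + -0.7010i
Iter 1: z = 0.7920 + -0.7010i, |z|^2 = 1.1187
Iter 2: z = 0.9279 + -1.8114i, |z|^2 = 4.1420
Escaped at iteration 2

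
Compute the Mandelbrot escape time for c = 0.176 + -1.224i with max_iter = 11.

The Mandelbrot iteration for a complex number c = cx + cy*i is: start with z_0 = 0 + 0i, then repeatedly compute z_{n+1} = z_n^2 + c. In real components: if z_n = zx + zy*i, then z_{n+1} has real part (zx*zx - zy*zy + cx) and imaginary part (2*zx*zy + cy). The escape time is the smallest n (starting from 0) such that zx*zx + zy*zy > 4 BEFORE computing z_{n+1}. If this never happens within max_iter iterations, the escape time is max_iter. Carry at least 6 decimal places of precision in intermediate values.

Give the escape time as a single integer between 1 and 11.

z_0 = 0 + 0i, c = 0.1760 + -1.2240i
Iter 1: z = 0.1760 + -1.2240i, |z|^2 = 1.5292
Iter 2: z = -1.2912 + -1.6548i, |z|^2 = 4.4057
Escaped at iteration 2

Answer: 2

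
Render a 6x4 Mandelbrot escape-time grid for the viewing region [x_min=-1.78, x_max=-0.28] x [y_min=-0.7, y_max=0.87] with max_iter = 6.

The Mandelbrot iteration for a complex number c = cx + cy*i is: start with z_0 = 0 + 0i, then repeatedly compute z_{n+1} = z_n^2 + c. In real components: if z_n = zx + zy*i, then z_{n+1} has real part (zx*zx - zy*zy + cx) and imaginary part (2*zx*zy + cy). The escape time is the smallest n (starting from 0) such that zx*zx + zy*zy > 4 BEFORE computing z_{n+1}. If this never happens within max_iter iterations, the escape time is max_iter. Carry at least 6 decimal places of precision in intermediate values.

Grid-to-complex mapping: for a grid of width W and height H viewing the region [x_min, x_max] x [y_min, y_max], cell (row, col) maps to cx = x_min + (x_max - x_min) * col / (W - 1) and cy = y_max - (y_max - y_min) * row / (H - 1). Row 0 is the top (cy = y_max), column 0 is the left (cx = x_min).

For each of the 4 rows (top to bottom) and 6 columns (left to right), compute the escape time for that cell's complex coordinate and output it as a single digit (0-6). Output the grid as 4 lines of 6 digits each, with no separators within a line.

(row=0, col=0): c = -1.7800 + 0.8700i → escape time 2
(row=0, col=1): c = -1.4800 + 0.8700i → escape time 3
(row=0, col=2): c = -1.1800 + 0.8700i → escape time 3
(row=0, col=3): c = -0.8800 + 0.8700i → escape time 3
(row=0, col=4): c = -0.5800 + 0.8700i → escape time 4
(row=0, col=5): c = -0.2800 + 0.8700i → escape time 6
(row=1, col=0): c = -1.7800 + 0.3467i → escape time 3
(row=1, col=1): c = -1.4800 + 0.3467i → escape time 5
(row=1, col=2): c = -1.1800 + 0.3467i → escape time 6
(row=1, col=3): c = -0.8800 + 0.3467i → escape time 6
(row=1, col=4): c = -0.5800 + 0.3467i → escape time 6
(row=1, col=5): c = -0.2800 + 0.3467i → escape time 6
(row=2, col=0): c = -1.7800 + -0.1767i → escape time 4
(row=2, col=1): c = -1.4800 + -0.1767i → escape time 5
(row=2, col=2): c = -1.1800 + -0.1767i → escape time 6
(row=2, col=3): c = -0.8800 + -0.1767i → escape time 6
(row=2, col=4): c = -0.5800 + -0.1767i → escape time 6
(row=2, col=5): c = -0.2800 + -0.1767i → escape time 6
(row=3, col=0): c = -1.7800 + -0.7000i → escape time 2
(row=3, col=1): c = -1.4800 + -0.7000i → escape time 3
(row=3, col=2): c = -1.1800 + -0.7000i → escape time 3
(row=3, col=3): c = -0.8800 + -0.7000i → escape time 4
(row=3, col=4): c = -0.5800 + -0.7000i → escape time 6
(row=3, col=5): c = -0.2800 + -0.7000i → escape time 6

Answer: 233346
356666
456666
233466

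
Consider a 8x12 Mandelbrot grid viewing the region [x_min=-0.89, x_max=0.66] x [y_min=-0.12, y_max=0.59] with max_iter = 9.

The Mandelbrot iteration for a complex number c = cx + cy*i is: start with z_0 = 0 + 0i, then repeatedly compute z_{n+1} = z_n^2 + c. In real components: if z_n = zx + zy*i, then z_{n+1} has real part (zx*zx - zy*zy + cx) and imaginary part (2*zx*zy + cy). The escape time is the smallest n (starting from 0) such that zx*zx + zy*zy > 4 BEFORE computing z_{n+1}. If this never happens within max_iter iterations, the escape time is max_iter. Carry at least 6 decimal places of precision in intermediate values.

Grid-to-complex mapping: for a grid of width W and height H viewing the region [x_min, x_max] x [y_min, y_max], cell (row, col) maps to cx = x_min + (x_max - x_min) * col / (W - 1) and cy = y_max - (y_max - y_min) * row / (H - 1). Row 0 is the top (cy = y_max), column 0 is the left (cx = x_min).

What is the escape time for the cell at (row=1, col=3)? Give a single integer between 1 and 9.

z_0 = 0 + 0i, c = -0.2257 + 0.5255i
Iter 1: z = -0.2257 + 0.5255i, |z|^2 = 0.3270
Iter 2: z = -0.4509 + 0.2882i, |z|^2 = 0.2864
Iter 3: z = -0.1055 + 0.2655i, |z|^2 = 0.0816
Iter 4: z = -0.2851 + 0.4694i, |z|^2 = 0.3016
Iter 5: z = -0.3648 + 0.2578i, |z|^2 = 0.1995
Iter 6: z = -0.1591 + 0.3374i, |z|^2 = 0.1391
Iter 7: z = -0.3142 + 0.4181i, |z|^2 = 0.2735
Iter 8: z = -0.3018 + 0.2627i, |z|^2 = 0.1601

Answer: 9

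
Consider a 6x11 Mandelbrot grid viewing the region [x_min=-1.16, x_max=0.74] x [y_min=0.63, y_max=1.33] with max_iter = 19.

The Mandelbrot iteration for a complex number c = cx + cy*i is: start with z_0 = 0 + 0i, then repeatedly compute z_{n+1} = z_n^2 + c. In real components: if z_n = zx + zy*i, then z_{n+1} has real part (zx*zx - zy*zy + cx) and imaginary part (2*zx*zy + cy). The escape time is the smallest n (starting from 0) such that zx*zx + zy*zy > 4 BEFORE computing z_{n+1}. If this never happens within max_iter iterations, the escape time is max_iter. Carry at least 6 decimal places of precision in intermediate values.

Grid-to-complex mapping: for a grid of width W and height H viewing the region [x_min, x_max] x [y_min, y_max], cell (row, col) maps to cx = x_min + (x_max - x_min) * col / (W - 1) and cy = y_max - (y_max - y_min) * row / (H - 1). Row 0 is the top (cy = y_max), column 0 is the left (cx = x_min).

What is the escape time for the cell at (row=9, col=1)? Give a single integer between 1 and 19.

Answer: 4

Derivation:
z_0 = 0 + 0i, c = -0.7800 + 0.7000i
Iter 1: z = -0.7800 + 0.7000i, |z|^2 = 1.0984
Iter 2: z = -0.6616 + -0.3920i, |z|^2 = 0.5914
Iter 3: z = -0.4959 + 1.2187i, |z|^2 = 1.7312
Iter 4: z = -2.0193 + -0.5088i, |z|^2 = 4.3363
Escaped at iteration 4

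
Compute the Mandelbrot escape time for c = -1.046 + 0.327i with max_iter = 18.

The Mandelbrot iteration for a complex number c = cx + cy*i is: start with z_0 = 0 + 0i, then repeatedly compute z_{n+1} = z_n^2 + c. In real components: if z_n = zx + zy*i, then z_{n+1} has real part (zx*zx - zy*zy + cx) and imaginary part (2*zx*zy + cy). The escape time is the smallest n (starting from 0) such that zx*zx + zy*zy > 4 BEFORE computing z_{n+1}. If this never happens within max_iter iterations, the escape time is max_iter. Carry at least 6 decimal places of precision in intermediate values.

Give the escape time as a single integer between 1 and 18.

z_0 = 0 + 0i, c = -1.0460 + 0.3270i
Iter 1: z = -1.0460 + 0.3270i, |z|^2 = 1.2010
Iter 2: z = -0.0588 + -0.3571i, |z|^2 = 0.1310
Iter 3: z = -1.1701 + 0.3690i, |z|^2 = 1.5052
Iter 4: z = 0.1869 + -0.5365i, |z|^2 = 0.3227
Iter 5: z = -1.2989 + 0.1265i, |z|^2 = 1.7032
Iter 6: z = 0.6252 + -0.0016i, |z|^2 = 0.3909
Iter 7: z = -0.6551 + 0.3250i, |z|^2 = 0.5348
Iter 8: z = -0.7224 + -0.0988i, |z|^2 = 0.5316
Iter 9: z = -0.5339 + 0.4697i, |z|^2 = 0.5057
Iter 10: z = -0.9816 + -0.1746i, |z|^2 = 0.9939
Iter 11: z = -0.1130 + 0.6697i, |z|^2 = 0.4613
Iter 12: z = -1.4817 + 0.1756i, |z|^2 = 2.2264
Iter 13: z = 1.1187 + -0.1935i, |z|^2 = 1.2889
Iter 14: z = 0.1680 + -0.1059i, |z|^2 = 0.0394
Iter 15: z = -1.0290 + 0.2914i, |z|^2 = 1.1437
Iter 16: z = -0.0721 + -0.2727i, |z|^2 = 0.0796
Iter 17: z = -1.1152 + 0.3663i, |z|^2 = 1.3778

Answer: 18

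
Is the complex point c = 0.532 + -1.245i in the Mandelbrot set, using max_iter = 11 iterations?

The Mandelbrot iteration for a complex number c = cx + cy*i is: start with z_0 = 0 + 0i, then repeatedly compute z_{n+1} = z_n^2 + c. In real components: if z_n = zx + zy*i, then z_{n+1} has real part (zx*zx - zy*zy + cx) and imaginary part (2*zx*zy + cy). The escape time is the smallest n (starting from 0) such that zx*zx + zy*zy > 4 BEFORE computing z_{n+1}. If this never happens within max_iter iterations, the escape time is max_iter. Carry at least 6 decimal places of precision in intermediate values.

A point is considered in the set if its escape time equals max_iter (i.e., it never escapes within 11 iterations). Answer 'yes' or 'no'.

z_0 = 0 + 0i, c = 0.5320 + -1.2450i
Iter 1: z = 0.5320 + -1.2450i, |z|^2 = 1.8330
Iter 2: z = -0.7350 + -2.5697i, |z|^2 = 7.1435
Escaped at iteration 2

Answer: no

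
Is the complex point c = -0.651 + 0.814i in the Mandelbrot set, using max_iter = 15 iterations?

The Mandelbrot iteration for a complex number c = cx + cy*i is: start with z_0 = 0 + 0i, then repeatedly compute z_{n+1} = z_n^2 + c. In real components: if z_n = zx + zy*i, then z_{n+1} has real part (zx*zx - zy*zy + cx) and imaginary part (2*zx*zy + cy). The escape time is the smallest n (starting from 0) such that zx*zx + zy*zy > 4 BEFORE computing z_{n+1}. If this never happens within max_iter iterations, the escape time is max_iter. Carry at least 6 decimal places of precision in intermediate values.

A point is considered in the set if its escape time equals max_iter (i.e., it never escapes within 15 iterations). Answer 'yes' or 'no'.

z_0 = 0 + 0i, c = -0.6510 + 0.8140i
Iter 1: z = -0.6510 + 0.8140i, |z|^2 = 1.0864
Iter 2: z = -0.8898 + -0.2458i, |z|^2 = 0.8522
Iter 3: z = 0.0803 + 1.2515i, |z|^2 = 1.5726
Iter 4: z = -2.2107 + 1.0150i, |z|^2 = 5.9176
Escaped at iteration 4

Answer: no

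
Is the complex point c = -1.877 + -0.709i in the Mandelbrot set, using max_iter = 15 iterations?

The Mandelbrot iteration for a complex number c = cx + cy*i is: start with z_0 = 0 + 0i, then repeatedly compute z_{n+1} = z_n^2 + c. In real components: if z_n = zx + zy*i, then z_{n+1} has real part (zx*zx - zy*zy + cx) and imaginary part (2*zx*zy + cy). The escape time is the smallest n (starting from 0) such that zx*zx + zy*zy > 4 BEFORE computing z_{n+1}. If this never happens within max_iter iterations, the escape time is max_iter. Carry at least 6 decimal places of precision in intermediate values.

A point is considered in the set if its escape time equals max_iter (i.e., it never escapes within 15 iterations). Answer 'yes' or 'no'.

z_0 = 0 + 0i, c = -1.8770 + -0.7090i
Iter 1: z = -1.8770 + -0.7090i, |z|^2 = 4.0258
Escaped at iteration 1

Answer: no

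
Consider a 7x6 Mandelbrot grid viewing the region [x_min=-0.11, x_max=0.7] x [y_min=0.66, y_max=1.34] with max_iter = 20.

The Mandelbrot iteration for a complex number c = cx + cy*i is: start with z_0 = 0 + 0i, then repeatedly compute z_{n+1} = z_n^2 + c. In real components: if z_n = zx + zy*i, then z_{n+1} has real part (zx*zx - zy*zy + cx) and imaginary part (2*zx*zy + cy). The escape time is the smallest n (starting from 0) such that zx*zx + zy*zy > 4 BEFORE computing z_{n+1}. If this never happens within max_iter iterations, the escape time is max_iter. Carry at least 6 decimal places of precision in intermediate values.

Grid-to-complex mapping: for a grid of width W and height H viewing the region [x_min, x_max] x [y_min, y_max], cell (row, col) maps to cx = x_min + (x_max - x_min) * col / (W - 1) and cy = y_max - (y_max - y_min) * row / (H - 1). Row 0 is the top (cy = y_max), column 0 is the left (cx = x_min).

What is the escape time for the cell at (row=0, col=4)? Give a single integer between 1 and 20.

z_0 = 0 + 0i, c = 0.4300 + 1.3400i
Iter 1: z = 0.4300 + 1.3400i, |z|^2 = 1.9805
Iter 2: z = -1.1807 + 2.4924i, |z|^2 = 7.6061
Escaped at iteration 2

Answer: 2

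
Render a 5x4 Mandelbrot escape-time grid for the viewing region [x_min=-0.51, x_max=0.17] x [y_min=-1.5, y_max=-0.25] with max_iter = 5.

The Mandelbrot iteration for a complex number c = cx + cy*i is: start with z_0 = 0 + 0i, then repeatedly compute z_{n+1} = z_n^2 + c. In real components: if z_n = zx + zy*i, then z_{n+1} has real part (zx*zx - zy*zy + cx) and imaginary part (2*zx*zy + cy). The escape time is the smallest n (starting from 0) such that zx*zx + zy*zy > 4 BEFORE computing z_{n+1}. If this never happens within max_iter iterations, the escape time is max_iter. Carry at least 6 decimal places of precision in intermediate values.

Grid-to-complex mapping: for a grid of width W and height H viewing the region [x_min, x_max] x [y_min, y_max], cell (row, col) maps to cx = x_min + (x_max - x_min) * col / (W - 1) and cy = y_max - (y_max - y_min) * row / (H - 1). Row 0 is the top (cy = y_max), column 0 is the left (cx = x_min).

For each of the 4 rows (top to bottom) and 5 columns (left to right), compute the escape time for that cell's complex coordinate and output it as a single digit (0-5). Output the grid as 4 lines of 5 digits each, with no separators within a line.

Answer: 55555
55555
44543
22222

Derivation:
(row=0, col=0): c = -0.5100 + -0.2500i → escape time 5
(row=0, col=1): c = -0.3400 + -0.2500i → escape time 5
(row=0, col=2): c = -0.1700 + -0.2500i → escape time 5
(row=0, col=3): c = 0.0000 + -0.2500i → escape time 5
(row=0, col=4): c = 0.1700 + -0.2500i → escape time 5
(row=1, col=0): c = -0.5100 + -0.6667i → escape time 5
(row=1, col=1): c = -0.3400 + -0.6667i → escape time 5
(row=1, col=2): c = -0.1700 + -0.6667i → escape time 5
(row=1, col=3): c = 0.0000 + -0.6667i → escape time 5
(row=1, col=4): c = 0.1700 + -0.6667i → escape time 5
(row=2, col=0): c = -0.5100 + -1.0833i → escape time 4
(row=2, col=1): c = -0.3400 + -1.0833i → escape time 4
(row=2, col=2): c = -0.1700 + -1.0833i → escape time 5
(row=2, col=3): c = 0.0000 + -1.0833i → escape time 4
(row=2, col=4): c = 0.1700 + -1.0833i → escape time 3
(row=3, col=0): c = -0.5100 + -1.5000i → escape time 2
(row=3, col=1): c = -0.3400 + -1.5000i → escape time 2
(row=3, col=2): c = -0.1700 + -1.5000i → escape time 2
(row=3, col=3): c = 0.0000 + -1.5000i → escape time 2
(row=3, col=4): c = 0.1700 + -1.5000i → escape time 2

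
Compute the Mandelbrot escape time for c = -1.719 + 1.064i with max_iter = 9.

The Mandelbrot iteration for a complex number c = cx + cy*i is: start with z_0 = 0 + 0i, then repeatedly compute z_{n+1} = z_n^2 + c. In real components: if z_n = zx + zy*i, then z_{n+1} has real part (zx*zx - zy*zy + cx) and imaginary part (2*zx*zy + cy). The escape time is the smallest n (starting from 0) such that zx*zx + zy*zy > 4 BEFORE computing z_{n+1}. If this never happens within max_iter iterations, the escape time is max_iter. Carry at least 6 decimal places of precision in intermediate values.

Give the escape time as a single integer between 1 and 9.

z_0 = 0 + 0i, c = -1.7190 + 1.0640i
Iter 1: z = -1.7190 + 1.0640i, |z|^2 = 4.0871
Escaped at iteration 1

Answer: 1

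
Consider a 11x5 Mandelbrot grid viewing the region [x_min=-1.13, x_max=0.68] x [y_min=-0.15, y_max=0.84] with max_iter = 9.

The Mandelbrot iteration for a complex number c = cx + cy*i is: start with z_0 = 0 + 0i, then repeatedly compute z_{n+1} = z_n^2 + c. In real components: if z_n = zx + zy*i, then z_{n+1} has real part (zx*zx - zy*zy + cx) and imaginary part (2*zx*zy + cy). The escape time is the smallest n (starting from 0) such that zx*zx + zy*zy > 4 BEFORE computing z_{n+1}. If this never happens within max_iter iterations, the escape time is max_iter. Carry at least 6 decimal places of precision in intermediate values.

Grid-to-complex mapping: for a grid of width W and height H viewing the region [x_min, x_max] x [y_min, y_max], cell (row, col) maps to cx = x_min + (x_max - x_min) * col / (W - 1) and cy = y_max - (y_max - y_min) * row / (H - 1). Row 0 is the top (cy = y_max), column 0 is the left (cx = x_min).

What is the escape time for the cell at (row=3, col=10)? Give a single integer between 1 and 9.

z_0 = 0 + 0i, c = 0.6800 + 0.0975i
Iter 1: z = 0.6800 + 0.0975i, |z|^2 = 0.4719
Iter 2: z = 1.1329 + 0.2301i, |z|^2 = 1.3364
Iter 3: z = 1.9105 + 0.6189i, |z|^2 = 4.0330
Escaped at iteration 3

Answer: 3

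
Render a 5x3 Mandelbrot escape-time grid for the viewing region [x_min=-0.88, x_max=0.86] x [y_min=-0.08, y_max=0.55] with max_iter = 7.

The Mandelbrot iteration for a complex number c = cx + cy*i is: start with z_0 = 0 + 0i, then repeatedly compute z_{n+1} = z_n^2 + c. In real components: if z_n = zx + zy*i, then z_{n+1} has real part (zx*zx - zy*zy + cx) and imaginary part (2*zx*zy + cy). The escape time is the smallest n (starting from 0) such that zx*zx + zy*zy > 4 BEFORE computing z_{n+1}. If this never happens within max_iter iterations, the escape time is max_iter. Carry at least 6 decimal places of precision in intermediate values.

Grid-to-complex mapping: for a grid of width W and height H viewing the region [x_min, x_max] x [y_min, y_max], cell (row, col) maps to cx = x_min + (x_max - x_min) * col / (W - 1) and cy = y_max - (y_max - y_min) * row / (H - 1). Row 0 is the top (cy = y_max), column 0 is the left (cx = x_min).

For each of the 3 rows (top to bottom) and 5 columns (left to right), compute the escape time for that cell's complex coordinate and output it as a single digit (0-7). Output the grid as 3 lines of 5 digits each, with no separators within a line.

Answer: 57763
77773
77763

Derivation:
(row=0, col=0): c = -0.8800 + 0.5500i → escape time 5
(row=0, col=1): c = -0.4450 + 0.5500i → escape time 7
(row=0, col=2): c = -0.0100 + 0.5500i → escape time 7
(row=0, col=3): c = 0.4250 + 0.5500i → escape time 6
(row=0, col=4): c = 0.8600 + 0.5500i → escape time 3
(row=1, col=0): c = -0.8800 + 0.2350i → escape time 7
(row=1, col=1): c = -0.4450 + 0.2350i → escape time 7
(row=1, col=2): c = -0.0100 + 0.2350i → escape time 7
(row=1, col=3): c = 0.4250 + 0.2350i → escape time 7
(row=1, col=4): c = 0.8600 + 0.2350i → escape time 3
(row=2, col=0): c = -0.8800 + -0.0800i → escape time 7
(row=2, col=1): c = -0.4450 + -0.0800i → escape time 7
(row=2, col=2): c = -0.0100 + -0.0800i → escape time 7
(row=2, col=3): c = 0.4250 + -0.0800i → escape time 6
(row=2, col=4): c = 0.8600 + -0.0800i → escape time 3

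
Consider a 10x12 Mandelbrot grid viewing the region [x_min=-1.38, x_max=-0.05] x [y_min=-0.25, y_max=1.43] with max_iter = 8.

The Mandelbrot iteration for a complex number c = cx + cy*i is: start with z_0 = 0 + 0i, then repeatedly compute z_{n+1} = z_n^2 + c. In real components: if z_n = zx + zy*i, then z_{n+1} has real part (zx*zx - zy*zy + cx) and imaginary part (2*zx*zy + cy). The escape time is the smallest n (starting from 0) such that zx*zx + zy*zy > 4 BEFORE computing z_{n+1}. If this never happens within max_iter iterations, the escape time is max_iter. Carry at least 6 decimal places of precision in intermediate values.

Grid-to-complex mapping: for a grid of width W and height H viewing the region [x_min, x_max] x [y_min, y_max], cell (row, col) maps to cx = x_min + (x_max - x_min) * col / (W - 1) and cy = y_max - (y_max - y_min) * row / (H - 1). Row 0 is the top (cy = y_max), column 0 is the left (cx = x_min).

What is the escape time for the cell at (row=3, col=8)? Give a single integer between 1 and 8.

z_0 = 0 + 0i, c = -0.1978 + 0.9718i
Iter 1: z = -0.1978 + 0.9718i, |z|^2 = 0.9835
Iter 2: z = -1.1031 + 0.5874i, |z|^2 = 1.5619
Iter 3: z = 0.6740 + -0.3241i, |z|^2 = 0.5593
Iter 4: z = 0.1514 + 0.5349i, |z|^2 = 0.3091
Iter 5: z = -0.4610 + 1.1338i, |z|^2 = 1.4981
Iter 6: z = -1.2708 + -0.0735i, |z|^2 = 1.6204
Iter 7: z = 1.4118 + 1.1587i, |z|^2 = 3.3357

Answer: 8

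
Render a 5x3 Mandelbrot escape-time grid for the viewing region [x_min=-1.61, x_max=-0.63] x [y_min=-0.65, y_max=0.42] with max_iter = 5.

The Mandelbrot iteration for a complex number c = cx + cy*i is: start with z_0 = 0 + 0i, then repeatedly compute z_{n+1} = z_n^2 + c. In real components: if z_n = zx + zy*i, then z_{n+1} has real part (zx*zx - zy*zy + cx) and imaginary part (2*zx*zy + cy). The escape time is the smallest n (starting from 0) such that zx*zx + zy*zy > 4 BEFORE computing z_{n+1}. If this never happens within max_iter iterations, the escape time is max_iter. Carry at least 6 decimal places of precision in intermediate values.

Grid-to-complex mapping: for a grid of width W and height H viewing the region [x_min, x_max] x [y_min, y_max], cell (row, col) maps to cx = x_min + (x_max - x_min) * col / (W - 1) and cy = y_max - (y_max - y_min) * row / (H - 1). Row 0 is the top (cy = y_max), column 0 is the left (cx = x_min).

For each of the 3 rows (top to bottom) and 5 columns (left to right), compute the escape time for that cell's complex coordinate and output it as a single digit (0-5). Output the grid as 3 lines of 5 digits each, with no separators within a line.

Answer: 35555
55555
33345

Derivation:
(row=0, col=0): c = -1.6100 + 0.4200i → escape time 3
(row=0, col=1): c = -1.3650 + 0.4200i → escape time 5
(row=0, col=2): c = -1.1200 + 0.4200i → escape time 5
(row=0, col=3): c = -0.8750 + 0.4200i → escape time 5
(row=0, col=4): c = -0.6300 + 0.4200i → escape time 5
(row=1, col=0): c = -1.6100 + -0.1150i → escape time 5
(row=1, col=1): c = -1.3650 + -0.1150i → escape time 5
(row=1, col=2): c = -1.1200 + -0.1150i → escape time 5
(row=1, col=3): c = -0.8750 + -0.1150i → escape time 5
(row=1, col=4): c = -0.6300 + -0.1150i → escape time 5
(row=2, col=0): c = -1.6100 + -0.6500i → escape time 3
(row=2, col=1): c = -1.3650 + -0.6500i → escape time 3
(row=2, col=2): c = -1.1200 + -0.6500i → escape time 3
(row=2, col=3): c = -0.8750 + -0.6500i → escape time 4
(row=2, col=4): c = -0.6300 + -0.6500i → escape time 5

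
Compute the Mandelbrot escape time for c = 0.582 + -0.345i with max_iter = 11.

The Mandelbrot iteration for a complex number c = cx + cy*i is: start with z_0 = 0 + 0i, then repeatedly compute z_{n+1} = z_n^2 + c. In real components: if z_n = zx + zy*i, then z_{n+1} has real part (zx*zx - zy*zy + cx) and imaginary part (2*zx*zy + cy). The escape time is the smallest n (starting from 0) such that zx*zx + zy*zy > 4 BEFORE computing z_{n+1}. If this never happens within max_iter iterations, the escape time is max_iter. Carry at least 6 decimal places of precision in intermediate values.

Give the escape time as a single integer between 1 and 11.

Answer: 4

Derivation:
z_0 = 0 + 0i, c = 0.5820 + -0.3450i
Iter 1: z = 0.5820 + -0.3450i, |z|^2 = 0.4577
Iter 2: z = 0.8017 + -0.7466i, |z|^2 = 1.2001
Iter 3: z = 0.6673 + -1.5421i, |z|^2 = 2.8233
Iter 4: z = -1.3506 + -2.4032i, |z|^2 = 7.5994
Escaped at iteration 4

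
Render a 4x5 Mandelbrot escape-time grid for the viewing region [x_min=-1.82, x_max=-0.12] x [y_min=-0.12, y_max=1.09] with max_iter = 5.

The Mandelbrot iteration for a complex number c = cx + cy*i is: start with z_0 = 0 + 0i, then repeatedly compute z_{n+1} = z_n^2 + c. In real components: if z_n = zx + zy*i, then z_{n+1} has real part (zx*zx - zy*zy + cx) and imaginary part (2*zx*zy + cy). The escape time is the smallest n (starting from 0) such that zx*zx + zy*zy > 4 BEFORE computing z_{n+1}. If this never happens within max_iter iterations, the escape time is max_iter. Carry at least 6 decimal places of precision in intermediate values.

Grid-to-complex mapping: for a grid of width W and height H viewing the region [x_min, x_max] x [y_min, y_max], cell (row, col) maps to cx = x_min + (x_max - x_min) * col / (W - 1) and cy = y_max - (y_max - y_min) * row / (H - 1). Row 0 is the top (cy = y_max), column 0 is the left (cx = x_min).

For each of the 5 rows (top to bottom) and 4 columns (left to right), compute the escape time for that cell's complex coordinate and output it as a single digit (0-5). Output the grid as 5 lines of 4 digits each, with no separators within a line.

Answer: 1335
2345
3555
4555
4555

Derivation:
(row=0, col=0): c = -1.8200 + 1.0900i → escape time 1
(row=0, col=1): c = -1.2533 + 1.0900i → escape time 3
(row=0, col=2): c = -0.6867 + 1.0900i → escape time 3
(row=0, col=3): c = -0.1200 + 1.0900i → escape time 5
(row=1, col=0): c = -1.8200 + 0.7875i → escape time 2
(row=1, col=1): c = -1.2533 + 0.7875i → escape time 3
(row=1, col=2): c = -0.6867 + 0.7875i → escape time 4
(row=1, col=3): c = -0.1200 + 0.7875i → escape time 5
(row=2, col=0): c = -1.8200 + 0.4850i → escape time 3
(row=2, col=1): c = -1.2533 + 0.4850i → escape time 5
(row=2, col=2): c = -0.6867 + 0.4850i → escape time 5
(row=2, col=3): c = -0.1200 + 0.4850i → escape time 5
(row=3, col=0): c = -1.8200 + 0.1825i → escape time 4
(row=3, col=1): c = -1.2533 + 0.1825i → escape time 5
(row=3, col=2): c = -0.6867 + 0.1825i → escape time 5
(row=3, col=3): c = -0.1200 + 0.1825i → escape time 5
(row=4, col=0): c = -1.8200 + -0.1200i → escape time 4
(row=4, col=1): c = -1.2533 + -0.1200i → escape time 5
(row=4, col=2): c = -0.6867 + -0.1200i → escape time 5
(row=4, col=3): c = -0.1200 + -0.1200i → escape time 5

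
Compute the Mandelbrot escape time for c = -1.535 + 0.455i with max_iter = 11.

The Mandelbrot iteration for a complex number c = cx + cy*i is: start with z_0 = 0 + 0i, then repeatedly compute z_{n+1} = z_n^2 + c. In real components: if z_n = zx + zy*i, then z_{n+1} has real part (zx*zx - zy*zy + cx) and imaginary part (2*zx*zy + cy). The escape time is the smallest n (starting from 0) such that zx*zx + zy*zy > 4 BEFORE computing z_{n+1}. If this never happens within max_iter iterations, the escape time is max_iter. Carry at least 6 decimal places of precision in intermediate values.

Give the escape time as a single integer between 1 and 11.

Answer: 3

Derivation:
z_0 = 0 + 0i, c = -1.5350 + 0.4550i
Iter 1: z = -1.5350 + 0.4550i, |z|^2 = 2.5633
Iter 2: z = 0.6142 + -0.9418i, |z|^2 = 1.2643
Iter 3: z = -2.0448 + -0.7020i, |z|^2 = 4.6741
Escaped at iteration 3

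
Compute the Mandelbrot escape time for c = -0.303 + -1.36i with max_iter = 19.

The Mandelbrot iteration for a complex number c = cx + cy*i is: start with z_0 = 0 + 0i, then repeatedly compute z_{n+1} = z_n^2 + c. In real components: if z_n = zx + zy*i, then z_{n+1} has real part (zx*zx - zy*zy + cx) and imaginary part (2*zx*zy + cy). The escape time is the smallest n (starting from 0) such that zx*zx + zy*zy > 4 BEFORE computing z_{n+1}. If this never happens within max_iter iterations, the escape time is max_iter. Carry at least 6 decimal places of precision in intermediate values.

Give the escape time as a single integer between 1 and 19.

z_0 = 0 + 0i, c = -0.3030 + -1.3600i
Iter 1: z = -0.3030 + -1.3600i, |z|^2 = 1.9414
Iter 2: z = -2.0608 + -0.5358i, |z|^2 = 4.5340
Escaped at iteration 2

Answer: 2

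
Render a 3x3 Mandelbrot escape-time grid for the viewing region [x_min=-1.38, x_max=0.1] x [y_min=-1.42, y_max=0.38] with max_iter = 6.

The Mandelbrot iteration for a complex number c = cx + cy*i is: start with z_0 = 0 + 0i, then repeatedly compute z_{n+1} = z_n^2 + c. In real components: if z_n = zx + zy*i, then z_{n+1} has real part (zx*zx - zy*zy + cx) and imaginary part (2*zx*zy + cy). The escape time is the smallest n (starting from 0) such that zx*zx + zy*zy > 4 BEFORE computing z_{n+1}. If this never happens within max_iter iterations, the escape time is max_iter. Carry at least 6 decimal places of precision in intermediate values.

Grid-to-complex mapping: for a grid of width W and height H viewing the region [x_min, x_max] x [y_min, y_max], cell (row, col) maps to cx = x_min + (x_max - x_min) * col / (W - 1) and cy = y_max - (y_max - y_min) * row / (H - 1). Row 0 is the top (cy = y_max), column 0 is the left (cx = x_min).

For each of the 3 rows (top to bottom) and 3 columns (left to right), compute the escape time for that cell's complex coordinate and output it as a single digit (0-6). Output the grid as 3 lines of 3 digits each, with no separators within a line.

(row=0, col=0): c = -1.3800 + 0.3800i → escape time 5
(row=0, col=1): c = -0.6400 + 0.3800i → escape time 6
(row=0, col=2): c = 0.1000 + 0.3800i → escape time 6
(row=1, col=0): c = -1.3800 + -0.5200i → escape time 3
(row=1, col=1): c = -0.6400 + -0.5200i → escape time 6
(row=1, col=2): c = 0.1000 + -0.5200i → escape time 6
(row=2, col=0): c = -1.3800 + -1.4200i → escape time 2
(row=2, col=1): c = -0.6400 + -1.4200i → escape time 2
(row=2, col=2): c = 0.1000 + -1.4200i → escape time 2

Answer: 566
366
222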